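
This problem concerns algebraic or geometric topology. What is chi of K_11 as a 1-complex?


K_11: V = 11, E = C(11,2) = 55.
chi = V - E = 11 - 55 = -44

-44


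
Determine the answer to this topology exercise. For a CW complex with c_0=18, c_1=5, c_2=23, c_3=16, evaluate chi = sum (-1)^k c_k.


chi = sum_k (-1)^k c_k.
= (-1)^0*18 + (-1)^1*5 + (-1)^2*23 + (-1)^3*16
= (18) + (-5) + (23) + (-16)
= 20

20


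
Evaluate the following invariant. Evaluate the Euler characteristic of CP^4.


CP^4 has one cell in each even dimension 0, 2, ..., 2*4 (4+1 cells total).
All cells are even-dimensional, so chi = number of cells.
chi = 4 + 1 = 5

5


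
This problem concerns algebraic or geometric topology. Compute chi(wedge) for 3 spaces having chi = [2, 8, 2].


chi(A v B) = chi(A) + chi(B) - 1 (one point identified).
For 3 spaces: chi = (sum chi_i) - (3 - 1).
sum = 12; chi = 12 - 2 = 10

10


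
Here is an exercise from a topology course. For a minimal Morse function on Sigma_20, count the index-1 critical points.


A perfect Morse function has m_k = b_k.
For Sigma_20: b_0=1, b_1=2g=40, b_2=1.
Saddles m_1 = 2g = 40

40


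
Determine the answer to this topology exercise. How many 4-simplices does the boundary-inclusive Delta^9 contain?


Delta^9 has 9+1 vertices. A 4-face is a choice of 4+1 vertices.
f_4 = C(9+1, 4+1) = C(10,5) = 252

252


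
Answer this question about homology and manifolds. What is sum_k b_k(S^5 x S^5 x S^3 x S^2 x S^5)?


Total Betti number is multiplicative under products.
Each S^d (d>=1) has total Betti number 2.
There are 5 sphere factors.
Total = 2^5 = 32

32


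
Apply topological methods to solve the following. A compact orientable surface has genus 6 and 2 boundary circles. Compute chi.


For a compact orientable surface with genus g and b boundary components: chi = 2 - 2g - b.
chi = 2 - 2*6 - 2 = 2 - 12 - 2 = -12

-12


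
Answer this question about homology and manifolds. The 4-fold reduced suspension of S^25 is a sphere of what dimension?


Each suspension raises dimension by 1: Sigma S^n = S^{n+1}.
Sigma^4 S^25 = S^{25+4} = S^29

29


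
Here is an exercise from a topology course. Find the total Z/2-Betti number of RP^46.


H^k(RP^46; Z/2) = Z/2 for each 0 <= k <= 46.
Total dimension = 46 + 1 = 47

47


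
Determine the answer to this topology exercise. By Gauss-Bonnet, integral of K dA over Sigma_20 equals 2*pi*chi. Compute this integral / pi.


Gauss-Bonnet: integral K dA = 2*pi*chi(M).
chi(Sigma_20) = 2 - 2*20 = -38.
(integral K dA)/pi = 2*chi = 2*(-38) = -76

-76


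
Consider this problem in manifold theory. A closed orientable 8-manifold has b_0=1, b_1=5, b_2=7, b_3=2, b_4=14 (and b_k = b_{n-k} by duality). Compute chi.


By Poincare duality b_k = b_{8-k}, so full Betti numbers: b_0=1, b_1=5, b_2=7, b_3=2, b_4=14, b_5=2, b_6=7, b_7=5, b_8=1.
chi = sum (-1)^k b_k = 16

16


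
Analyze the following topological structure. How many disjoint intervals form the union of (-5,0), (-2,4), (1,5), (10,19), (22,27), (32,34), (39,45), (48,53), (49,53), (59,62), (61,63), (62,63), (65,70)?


Sort and merge overlapping open intervals.
Merged: (-5,5), (10,19), (22,27), (32,34), (39,45), (48,53), (59,63), (65,70).
Number of components = 8

8


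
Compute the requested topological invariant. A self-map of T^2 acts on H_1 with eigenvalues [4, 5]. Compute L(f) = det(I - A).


For a torus self-map: L(f) = det(I - A) where A acts on H_1.
L(f) = (1-4) * (1-5) = -3 * -4 = 12

12


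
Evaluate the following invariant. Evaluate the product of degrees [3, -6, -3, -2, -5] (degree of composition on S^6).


Degree is multiplicative: deg(composition) = product of degrees.
= (3) * (-6) * (-3) * (-2) * (-5) = 540

540


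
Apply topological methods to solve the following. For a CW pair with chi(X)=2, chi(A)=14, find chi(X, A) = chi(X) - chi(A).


Relative Euler characteristic: chi(X, A) = chi(X) - chi(A).
= 2 - (14) = -12

-12


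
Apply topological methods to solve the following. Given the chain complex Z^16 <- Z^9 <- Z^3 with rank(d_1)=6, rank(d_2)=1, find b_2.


rank H_k = rank(ker d_k) - rank(im d_{k+1}).
rank(ker d_2) = rank(C_2) - rank(d_2) = 3 - 1 = 2.
rank(im d_{2+1}) = 0.
rank H_2 = 2 - 0 = 2

2


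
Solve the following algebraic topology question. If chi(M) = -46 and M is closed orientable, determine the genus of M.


chi = 2 - 2g for closed orientable surfaces.
-46 = 2 - 2g
2g = 2 - (-46) = 48
g = 24

24


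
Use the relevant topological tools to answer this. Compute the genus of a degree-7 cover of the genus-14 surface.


For an n-sheeted cover: chi(E) = n * chi(B).
chi(Sigma_14) = 2 - 2*14 = -26.
chi(E) = 7 * (-26) = -182.
genus(E) = (2 - chi(E))/2 = (2 - (-182))/2 = 184/2 = 92

92


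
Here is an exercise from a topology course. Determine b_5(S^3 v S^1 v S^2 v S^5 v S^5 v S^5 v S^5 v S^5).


For a wedge of spheres, H_k (k>0) is free on one generator per sphere of dimension k.
Spheres of dimension 5: count = 5.
b_5 = 5

5


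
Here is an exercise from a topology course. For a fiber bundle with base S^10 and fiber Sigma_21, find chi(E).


chi(S^10) = 2 (n even), chi(Sigma_21) = 2 - 2*21 = -40.
chi(E) = 2 * (-40) = -80

-80


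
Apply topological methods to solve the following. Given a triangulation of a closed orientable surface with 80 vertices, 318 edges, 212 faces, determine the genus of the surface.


chi = V - E + F = 80 - 318 + 212 = -26
For orientable closed surface: chi = 2 - 2g, so g = (2 - chi)/2.
g = (2 - (-26)) / 2 = 28 / 2 = 14

14


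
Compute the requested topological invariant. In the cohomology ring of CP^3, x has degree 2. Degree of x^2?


|x| = 2 in H^*(CP^n).
|x^2| = 2 * |x| = 2 * 2 = 4

4


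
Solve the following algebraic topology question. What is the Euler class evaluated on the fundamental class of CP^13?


For any closed oriented manifold, <e(TM),[M]> = chi(M).
chi(CP^13) = 13+1 = 14

14


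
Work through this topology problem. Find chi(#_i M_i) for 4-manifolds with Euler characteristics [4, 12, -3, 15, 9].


For n-manifolds: chi(A#B) = chi(A) + chi(B) - chi(S^4).
chi(S^4) = 1 + (-1)^4 = 2.
chi(#) = (sum chi_i) - (5-1)*chi(S^4) = 37 - 4*2 = 29

29


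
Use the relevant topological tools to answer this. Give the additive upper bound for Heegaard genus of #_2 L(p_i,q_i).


Heegaard genus satisfies g(A#B) <= g(A) + g(B).
Each lens space has g = 1.
Upper bound: 2 * 1 = 2

2


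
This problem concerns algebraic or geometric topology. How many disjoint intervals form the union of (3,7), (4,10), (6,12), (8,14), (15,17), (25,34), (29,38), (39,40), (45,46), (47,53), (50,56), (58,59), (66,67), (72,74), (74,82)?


Sort and merge overlapping open intervals.
Merged: (3,14), (15,17), (25,38), (39,40), (45,46), (47,56), (58,59), (66,67), (72,74), (74,82).
Number of components = 10

10


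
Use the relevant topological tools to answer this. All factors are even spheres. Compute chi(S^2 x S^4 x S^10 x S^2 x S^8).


chi is multiplicative: chi(X x Y) = chi(X) chi(Y).
Each even-dim sphere has chi = 2. There are 5 factors.
chi = 2^5 = 32

32


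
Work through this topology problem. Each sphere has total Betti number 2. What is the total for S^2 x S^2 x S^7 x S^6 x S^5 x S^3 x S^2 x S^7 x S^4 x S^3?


Total Betti number is multiplicative under products.
Each S^d (d>=1) has total Betti number 2.
There are 10 sphere factors.
Total = 2^10 = 1024

1024


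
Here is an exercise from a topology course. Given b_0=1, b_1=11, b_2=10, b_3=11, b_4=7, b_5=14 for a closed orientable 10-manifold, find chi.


By Poincare duality b_k = b_{10-k}, so full Betti numbers: b_0=1, b_1=11, b_2=10, b_3=11, b_4=7, b_5=14, b_6=7, b_7=11, b_8=10, b_9=11, b_10=1.
chi = sum (-1)^k b_k = -22

-22


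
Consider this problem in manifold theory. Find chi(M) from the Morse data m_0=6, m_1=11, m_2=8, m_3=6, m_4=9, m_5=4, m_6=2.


Morse theory: chi(M) = sum_k (-1)^k m_k where m_k = #(index-k critical points).
= (6) + (-11) + (8) + (-6) + (9) + (-4) + (2) = 4

4


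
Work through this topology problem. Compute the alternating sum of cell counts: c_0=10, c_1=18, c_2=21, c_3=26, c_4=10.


chi = sum_k (-1)^k c_k.
= (-1)^0*10 + (-1)^1*18 + (-1)^2*21 + (-1)^3*26 + (-1)^4*10
= (10) + (-18) + (21) + (-26) + (10)
= -3

-3


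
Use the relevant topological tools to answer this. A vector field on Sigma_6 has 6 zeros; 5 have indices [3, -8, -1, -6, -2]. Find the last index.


Poincare-Hopf: sum of indices = chi(M).
chi(Sigma_6) = 2 - 2*6 = -10.
Sum of known indices = -14.
x = chi - (sum known) = -10 - (-14) = 4

4


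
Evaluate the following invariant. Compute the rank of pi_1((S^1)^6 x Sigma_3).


pi_1(A x B) = pi_1(A) x pi_1(B); rank of abelianization = b_1.
b_1(T^6) = 6, b_1(Sigma_3) = 2*3 = 6.
b_1(product) = 6 + 6 = 12

12


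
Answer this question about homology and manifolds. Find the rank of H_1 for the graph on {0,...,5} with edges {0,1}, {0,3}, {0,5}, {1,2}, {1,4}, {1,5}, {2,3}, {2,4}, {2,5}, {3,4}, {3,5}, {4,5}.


b_1 = E - V + (number of components).
E = 12, V = 6, components = 1.
b_1 = 12 - 6 + 1 = 7

7


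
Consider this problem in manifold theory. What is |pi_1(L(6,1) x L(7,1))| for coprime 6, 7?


pi_1(X x Y) = pi_1(X) x pi_1(Y).
pi_1(L(6,1)) = Z/6, pi_1(L(7,1)) = Z/7.
|Z/6 x Z/7| = 6 * 7 = 42

42


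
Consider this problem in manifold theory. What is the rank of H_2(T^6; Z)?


By the Kunneth formula, b_k(T^n) = C(n,k).
b_2(T^6) = C(6,2).
C(6,2) = 6!/(2!*4!) = 15

15


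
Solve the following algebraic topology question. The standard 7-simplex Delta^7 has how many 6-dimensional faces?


Delta^7 has 7+1 vertices. A 6-face is a choice of 6+1 vertices.
f_6 = C(7+1, 6+1) = C(8,7) = 8

8


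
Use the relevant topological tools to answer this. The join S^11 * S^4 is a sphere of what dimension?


Join of spheres: S^m * S^n = S^{m+n+1}.
dim = 11 + 4 + 1 = 16

16


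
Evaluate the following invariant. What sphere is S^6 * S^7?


Join of spheres: S^m * S^n = S^{m+n+1}.
dim = 6 + 7 + 1 = 14

14


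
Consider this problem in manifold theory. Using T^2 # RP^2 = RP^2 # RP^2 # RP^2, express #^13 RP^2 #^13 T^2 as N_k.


Since a >= 1, the sum is non-orientable; each T^2 can be replaced by RP^2 # RP^2 (since T^2#RP^2 = 3RP^2).
Total crosscaps k = 13 + 2*13 = 39.
Check via chi: chi = 13*1 + 13*0 - (13+13-1)*2 = -37 = 2 - k = -37. Consistent.

39


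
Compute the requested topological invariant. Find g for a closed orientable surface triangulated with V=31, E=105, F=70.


chi = V - E + F = 31 - 105 + 70 = -4
For orientable closed surface: chi = 2 - 2g, so g = (2 - chi)/2.
g = (2 - (-4)) / 2 = 6 / 2 = 3

3


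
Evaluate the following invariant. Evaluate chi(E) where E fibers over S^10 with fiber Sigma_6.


chi(S^10) = 2 (n even), chi(Sigma_6) = 2 - 2*6 = -10.
chi(E) = 2 * (-10) = -20

-20


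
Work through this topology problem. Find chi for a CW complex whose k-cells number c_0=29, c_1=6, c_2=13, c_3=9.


chi = sum_k (-1)^k c_k.
= (-1)^0*29 + (-1)^1*6 + (-1)^2*13 + (-1)^3*9
= (29) + (-6) + (13) + (-9)
= 27

27


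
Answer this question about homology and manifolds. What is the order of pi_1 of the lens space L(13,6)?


pi_1(L(p,q)) = Z/pZ for any q coprime to p.
|pi_1(L(13,6))| = 13

13


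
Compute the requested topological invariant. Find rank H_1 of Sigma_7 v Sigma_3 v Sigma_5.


For a wedge X v Y: reduced H_k(X v Y) = H_k(X) + H_k(Y).
Each Sigma_g contributes b_1 = 2g.
b_1 = 14 + 6 + 10 = 30

30


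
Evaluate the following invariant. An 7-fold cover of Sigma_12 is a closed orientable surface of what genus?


For an n-sheeted cover: chi(E) = n * chi(B).
chi(Sigma_12) = 2 - 2*12 = -22.
chi(E) = 7 * (-22) = -154.
genus(E) = (2 - chi(E))/2 = (2 - (-154))/2 = 156/2 = 78

78


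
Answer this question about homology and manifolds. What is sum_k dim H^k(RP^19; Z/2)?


H^k(RP^19; Z/2) = Z/2 for each 0 <= k <= 19.
Total dimension = 19 + 1 = 20

20


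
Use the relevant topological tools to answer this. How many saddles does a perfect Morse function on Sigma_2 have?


A perfect Morse function has m_k = b_k.
For Sigma_2: b_0=1, b_1=2g=4, b_2=1.
Saddles m_1 = 2g = 4

4


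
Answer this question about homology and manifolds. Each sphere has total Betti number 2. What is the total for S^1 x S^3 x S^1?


Total Betti number is multiplicative under products.
Each S^d (d>=1) has total Betti number 2.
There are 3 sphere factors.
Total = 2^3 = 8

8


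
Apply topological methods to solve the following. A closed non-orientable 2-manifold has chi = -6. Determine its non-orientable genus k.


chi = 2 - k for closed non-orientable surfaces with k crosscaps.
-6 = 2 - k
k = 2 - (-6) = 8

8


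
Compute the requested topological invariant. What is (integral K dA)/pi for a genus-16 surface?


Gauss-Bonnet: integral K dA = 2*pi*chi(M).
chi(Sigma_16) = 2 - 2*16 = -30.
(integral K dA)/pi = 2*chi = 2*(-30) = -60

-60


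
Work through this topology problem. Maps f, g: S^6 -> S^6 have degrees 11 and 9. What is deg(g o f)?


Degree is multiplicative under composition: deg(g o f) = deg(g) * deg(f).
= 9 * 11 = 99

99


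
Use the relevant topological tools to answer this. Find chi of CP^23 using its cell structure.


CP^23 has one cell in each even dimension 0, 2, ..., 2*23 (23+1 cells total).
All cells are even-dimensional, so chi = number of cells.
chi = 23 + 1 = 24

24


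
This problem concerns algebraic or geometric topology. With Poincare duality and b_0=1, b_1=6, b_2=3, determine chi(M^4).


By Poincare duality b_k = b_{4-k}, so full Betti numbers: b_0=1, b_1=6, b_2=3, b_3=6, b_4=1.
chi = sum (-1)^k b_k = -7

-7


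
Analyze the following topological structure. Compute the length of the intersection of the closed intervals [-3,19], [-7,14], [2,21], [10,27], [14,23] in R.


Intersection = [max(a_i), min(b_i)] = [14, 14].
Length = 14 - 14 = 0

0


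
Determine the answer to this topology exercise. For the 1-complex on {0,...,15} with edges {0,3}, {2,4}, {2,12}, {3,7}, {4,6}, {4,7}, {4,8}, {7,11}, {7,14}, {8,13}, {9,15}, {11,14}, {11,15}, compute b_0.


Run DFS/union-find over 16 vertices.
V = 16, E = 13.
Number of components = 4

4


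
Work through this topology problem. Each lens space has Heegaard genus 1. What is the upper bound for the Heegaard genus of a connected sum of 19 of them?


Heegaard genus satisfies g(A#B) <= g(A) + g(B).
Each lens space has g = 1.
Upper bound: 19 * 1 = 19

19


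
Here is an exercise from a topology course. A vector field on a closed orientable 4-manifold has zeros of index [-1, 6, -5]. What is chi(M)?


Poincare-Hopf: chi(M) = sum of indices of zeros.
chi = (-1) + (6) + (-5) = 0

0


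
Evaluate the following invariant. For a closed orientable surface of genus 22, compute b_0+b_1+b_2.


For Sigma_22: b_0 = 1, b_1 = 2g = 44, b_2 = 1.
Total = 1 + 44 + 1 = 46

46


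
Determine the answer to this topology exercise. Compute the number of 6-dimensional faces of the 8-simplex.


Delta^8 has 8+1 vertices. A 6-face is a choice of 6+1 vertices.
f_6 = C(8+1, 6+1) = C(9,7) = 36

36


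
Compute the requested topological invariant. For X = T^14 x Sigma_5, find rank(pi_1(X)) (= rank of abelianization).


pi_1(A x B) = pi_1(A) x pi_1(B); rank of abelianization = b_1.
b_1(T^14) = 14, b_1(Sigma_5) = 2*5 = 10.
b_1(product) = 14 + 10 = 24

24


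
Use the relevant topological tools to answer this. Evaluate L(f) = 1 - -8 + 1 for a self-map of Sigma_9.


L(f) = tr(f_0*) - tr(f_1*) + tr(f_2*).
= 1 - (-8) + (1)
= 10

10


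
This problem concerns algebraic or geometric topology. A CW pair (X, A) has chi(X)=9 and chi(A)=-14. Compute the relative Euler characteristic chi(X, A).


Relative Euler characteristic: chi(X, A) = chi(X) - chi(A).
= 9 - (-14) = 23

23


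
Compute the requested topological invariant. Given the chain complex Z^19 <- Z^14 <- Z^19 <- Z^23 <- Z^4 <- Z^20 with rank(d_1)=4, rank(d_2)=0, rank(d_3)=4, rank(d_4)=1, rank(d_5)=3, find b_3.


rank H_k = rank(ker d_k) - rank(im d_{k+1}).
rank(ker d_3) = rank(C_3) - rank(d_3) = 23 - 4 = 19.
rank(im d_{3+1}) = 1.
rank H_3 = 19 - 1 = 18

18


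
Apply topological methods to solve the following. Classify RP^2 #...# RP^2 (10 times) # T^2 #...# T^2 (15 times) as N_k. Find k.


Since a >= 1, the sum is non-orientable; each T^2 can be replaced by RP^2 # RP^2 (since T^2#RP^2 = 3RP^2).
Total crosscaps k = 10 + 2*15 = 40.
Check via chi: chi = 10*1 + 15*0 - (10+15-1)*2 = -38 = 2 - k = -38. Consistent.

40


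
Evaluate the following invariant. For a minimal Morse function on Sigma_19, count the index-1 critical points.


A perfect Morse function has m_k = b_k.
For Sigma_19: b_0=1, b_1=2g=38, b_2=1.
Saddles m_1 = 2g = 38

38


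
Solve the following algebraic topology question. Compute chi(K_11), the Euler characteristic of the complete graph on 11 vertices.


K_11: V = 11, E = C(11,2) = 55.
chi = V - E = 11 - 55 = -44

-44


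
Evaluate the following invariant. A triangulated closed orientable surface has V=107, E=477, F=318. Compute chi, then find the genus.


chi = V - E + F = 107 - 477 + 318 = -52
For orientable closed surface: chi = 2 - 2g, so g = (2 - chi)/2.
g = (2 - (-52)) / 2 = 54 / 2 = 27

27


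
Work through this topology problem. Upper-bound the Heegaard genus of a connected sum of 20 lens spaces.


Heegaard genus satisfies g(A#B) <= g(A) + g(B).
Each lens space has g = 1.
Upper bound: 20 * 1 = 20

20


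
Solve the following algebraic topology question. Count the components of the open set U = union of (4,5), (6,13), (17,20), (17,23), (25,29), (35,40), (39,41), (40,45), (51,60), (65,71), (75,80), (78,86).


Sort and merge overlapping open intervals.
Merged: (4,5), (6,13), (17,23), (25,29), (35,45), (51,60), (65,71), (75,86).
Number of components = 8

8


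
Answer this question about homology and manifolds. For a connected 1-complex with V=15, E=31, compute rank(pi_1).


For a connected graph: rank(pi_1) = b_1 = E - V + 1 = 1 - chi.
chi = V - E = 15 - 31 = -16.
rank = 1 - (-16) = 31 - 15 + 1 = 17

17


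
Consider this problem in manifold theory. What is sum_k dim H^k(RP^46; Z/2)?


H^k(RP^46; Z/2) = Z/2 for each 0 <= k <= 46.
Total dimension = 46 + 1 = 47

47


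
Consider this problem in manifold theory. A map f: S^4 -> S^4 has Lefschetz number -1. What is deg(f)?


L(f) = 1 + (-1)^4 deg(f) on S^4.
-1 = 1 + (-1)^4 * deg(f)
(-1)^4 * deg(f) = -2
deg(f) = -2

-2


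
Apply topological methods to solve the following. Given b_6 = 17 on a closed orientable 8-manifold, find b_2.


Poincare duality for closed orientable n-manifolds: b_k = b_{n-k}.
Here n = 8, so b_2 = b_6 = 17

17


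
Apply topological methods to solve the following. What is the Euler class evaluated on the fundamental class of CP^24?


For any closed oriented manifold, <e(TM),[M]> = chi(M).
chi(CP^24) = 24+1 = 25

25


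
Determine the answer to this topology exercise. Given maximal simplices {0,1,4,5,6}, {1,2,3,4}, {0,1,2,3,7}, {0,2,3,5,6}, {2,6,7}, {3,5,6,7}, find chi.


Enumerate all faces; f-vector: f_0=8, f_1=27, f_2=35, f_3=17, f_4=3.
chi = sum (-1)^k f_k = 2

2


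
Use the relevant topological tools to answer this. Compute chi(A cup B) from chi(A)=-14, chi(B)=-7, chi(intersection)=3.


chi(A cup B) = chi(A) + chi(B) - chi(A cap B)
= -14 + (-7) - (3)
= -24

-24


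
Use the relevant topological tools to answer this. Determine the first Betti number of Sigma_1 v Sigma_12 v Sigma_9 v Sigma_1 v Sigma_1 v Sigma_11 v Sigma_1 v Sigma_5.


For a wedge X v Y: reduced H_k(X v Y) = H_k(X) + H_k(Y).
Each Sigma_g contributes b_1 = 2g.
b_1 = 2 + 24 + 18 + 2 + 2 + 22 + 2 + 10 = 82

82


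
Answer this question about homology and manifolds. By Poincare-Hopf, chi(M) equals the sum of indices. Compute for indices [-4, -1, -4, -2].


Poincare-Hopf: chi(M) = sum of indices of zeros.
chi = (-4) + (-1) + (-4) + (-2) = -11

-11


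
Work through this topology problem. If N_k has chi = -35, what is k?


chi = 2 - k for closed non-orientable surfaces with k crosscaps.
-35 = 2 - k
k = 2 - (-35) = 37

37


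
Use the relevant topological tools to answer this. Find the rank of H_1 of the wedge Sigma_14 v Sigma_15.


For a wedge: H_1(A v B) = H_1(A) + H_1(B).
b_1(Sigma_14) = 28, b_1(Sigma_15) = 30.
b_1 = 28 + 30 = 58

58


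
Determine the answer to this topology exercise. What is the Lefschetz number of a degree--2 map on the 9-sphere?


On S^9: L(f) = tr(f_0*) + (-1)^9 tr(f_9*) = 1 + (-1)^9 * deg(f).
L(f) = 1 + (-1)^9 * -2 = 1 + 2 = 3

3


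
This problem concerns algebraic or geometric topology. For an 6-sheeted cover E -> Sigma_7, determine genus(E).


For an n-sheeted cover: chi(E) = n * chi(B).
chi(Sigma_7) = 2 - 2*7 = -12.
chi(E) = 6 * (-12) = -72.
genus(E) = (2 - chi(E))/2 = (2 - (-72))/2 = 74/2 = 37

37


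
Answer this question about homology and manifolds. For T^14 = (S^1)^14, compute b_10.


By the Kunneth formula, b_k(T^n) = C(n,k).
b_10(T^14) = C(14,10).
C(14,10) = 14!/(10!*4!) = 1001

1001


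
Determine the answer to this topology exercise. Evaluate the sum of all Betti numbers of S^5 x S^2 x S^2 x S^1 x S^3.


Total Betti number is multiplicative under products.
Each S^d (d>=1) has total Betti number 2.
There are 5 sphere factors.
Total = 2^5 = 32

32


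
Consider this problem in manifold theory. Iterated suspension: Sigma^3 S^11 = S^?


Each suspension raises dimension by 1: Sigma S^n = S^{n+1}.
Sigma^3 S^11 = S^{11+3} = S^14

14


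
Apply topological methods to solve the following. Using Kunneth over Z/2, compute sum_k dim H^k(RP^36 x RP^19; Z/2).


dim H^*(RP^n; Z/2) = n+1 (one Z/2 in each degree 0..n).
Total Betti number is multiplicative.
Total = (36+1) * (19+1) = 37 * 20 = 740

740


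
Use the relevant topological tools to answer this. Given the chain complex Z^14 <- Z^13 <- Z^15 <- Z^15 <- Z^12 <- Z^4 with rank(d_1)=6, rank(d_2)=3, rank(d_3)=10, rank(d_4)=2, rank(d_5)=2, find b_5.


rank H_k = rank(ker d_k) - rank(im d_{k+1}).
rank(ker d_5) = rank(C_5) - rank(d_5) = 4 - 2 = 2.
rank(im d_{5+1}) = 0.
rank H_5 = 2 - 0 = 2

2


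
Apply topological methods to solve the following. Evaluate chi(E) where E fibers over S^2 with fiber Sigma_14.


chi(S^2) = 2 (n even), chi(Sigma_14) = 2 - 2*14 = -26.
chi(E) = 2 * (-26) = -52

-52


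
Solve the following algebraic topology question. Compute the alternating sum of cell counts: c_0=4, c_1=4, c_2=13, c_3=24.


chi = sum_k (-1)^k c_k.
= (-1)^0*4 + (-1)^1*4 + (-1)^2*13 + (-1)^3*24
= (4) + (-4) + (13) + (-24)
= -11

-11


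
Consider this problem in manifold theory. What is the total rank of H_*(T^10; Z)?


b_k(T^10) = C(10,k), so the sum over k is sum_k C(10,k) = 2^10.
Total = 2^10 = 1024

1024


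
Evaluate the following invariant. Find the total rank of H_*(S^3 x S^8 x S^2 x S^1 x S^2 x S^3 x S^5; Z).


Total Betti number is multiplicative under products.
Each S^d (d>=1) has total Betti number 2.
There are 7 sphere factors.
Total = 2^7 = 128

128


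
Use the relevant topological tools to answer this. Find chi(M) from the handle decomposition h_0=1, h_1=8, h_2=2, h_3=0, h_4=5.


Handles of index k contribute (-1)^k to chi (same as CW cells).
chi = (1) + (-8) + (2) + (0) + (5) = 0

0


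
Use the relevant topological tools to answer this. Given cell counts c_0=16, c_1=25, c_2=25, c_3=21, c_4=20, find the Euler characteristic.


chi = sum_k (-1)^k c_k.
= (-1)^0*16 + (-1)^1*25 + (-1)^2*25 + (-1)^3*21 + (-1)^4*20
= (16) + (-25) + (25) + (-21) + (20)
= 15

15


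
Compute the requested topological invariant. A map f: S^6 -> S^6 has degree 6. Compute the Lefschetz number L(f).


On S^6: L(f) = tr(f_0*) + (-1)^6 tr(f_6*) = 1 + (-1)^6 * deg(f).
L(f) = 1 + (-1)^6 * 6 = 1 + 6 = 7

7


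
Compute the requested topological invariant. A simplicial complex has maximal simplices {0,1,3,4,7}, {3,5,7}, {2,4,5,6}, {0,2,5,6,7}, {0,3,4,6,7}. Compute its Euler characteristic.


Enumerate all faces; f-vector: f_0=8, f_1=24, f_2=29, f_3=15, f_4=3.
chi = sum (-1)^k f_k = 1

1


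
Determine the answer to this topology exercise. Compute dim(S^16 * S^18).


Join of spheres: S^m * S^n = S^{m+n+1}.
dim = 16 + 18 + 1 = 35

35


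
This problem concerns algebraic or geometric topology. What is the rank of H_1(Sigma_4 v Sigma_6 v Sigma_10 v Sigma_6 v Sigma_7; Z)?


For a wedge X v Y: reduced H_k(X v Y) = H_k(X) + H_k(Y).
Each Sigma_g contributes b_1 = 2g.
b_1 = 8 + 12 + 20 + 12 + 14 = 66

66


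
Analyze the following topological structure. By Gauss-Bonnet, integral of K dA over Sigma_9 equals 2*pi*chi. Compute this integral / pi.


Gauss-Bonnet: integral K dA = 2*pi*chi(M).
chi(Sigma_9) = 2 - 2*9 = -16.
(integral K dA)/pi = 2*chi = 2*(-16) = -32

-32


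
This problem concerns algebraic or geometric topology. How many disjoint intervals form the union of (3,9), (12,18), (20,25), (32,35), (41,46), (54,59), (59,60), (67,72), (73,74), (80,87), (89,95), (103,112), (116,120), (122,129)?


Sort and merge overlapping open intervals.
Merged: (3,9), (12,18), (20,25), (32,35), (41,46), (54,59), (59,60), (67,72), (73,74), (80,87), (89,95), (103,112), (116,120), (122,129).
Number of components = 14

14


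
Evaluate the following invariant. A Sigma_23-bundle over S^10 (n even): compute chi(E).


chi(S^10) = 2 (n even), chi(Sigma_23) = 2 - 2*23 = -44.
chi(E) = 2 * (-44) = -88

-88


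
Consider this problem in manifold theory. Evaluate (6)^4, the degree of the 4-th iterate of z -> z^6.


deg(f) = 6. Degree is multiplicative: deg(f^4) = (deg f)^4.
deg(f^4) = (6)^4 = 1296

1296


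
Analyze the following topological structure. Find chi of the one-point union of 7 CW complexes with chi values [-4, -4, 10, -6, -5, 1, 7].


chi(A v B) = chi(A) + chi(B) - 1 (one point identified).
For 7 spaces: chi = (sum chi_i) - (7 - 1).
sum = -1; chi = -1 - 6 = -7

-7


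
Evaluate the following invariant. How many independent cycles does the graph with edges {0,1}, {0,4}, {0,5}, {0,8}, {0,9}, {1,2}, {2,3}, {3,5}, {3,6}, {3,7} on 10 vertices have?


b_1 = E - V + (number of components).
E = 10, V = 10, components = 1.
b_1 = 10 - 10 + 1 = 1

1


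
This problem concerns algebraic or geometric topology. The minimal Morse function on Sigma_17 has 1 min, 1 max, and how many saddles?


A perfect Morse function has m_k = b_k.
For Sigma_17: b_0=1, b_1=2g=34, b_2=1.
Saddles m_1 = 2g = 34

34


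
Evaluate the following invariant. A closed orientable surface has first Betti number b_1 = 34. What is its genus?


For a closed orientable surface: b_1 = 2g.
34 = 2g
g = 34 / 2 = 17

17


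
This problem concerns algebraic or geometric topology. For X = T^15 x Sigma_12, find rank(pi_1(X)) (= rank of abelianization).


pi_1(A x B) = pi_1(A) x pi_1(B); rank of abelianization = b_1.
b_1(T^15) = 15, b_1(Sigma_12) = 2*12 = 24.
b_1(product) = 15 + 24 = 39

39


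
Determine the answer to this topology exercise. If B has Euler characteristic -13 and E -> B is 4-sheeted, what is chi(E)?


For a finite covering: chi(E) = (number of sheets) * chi(B).
chi(E) = 4 * (-13) = -52

-52


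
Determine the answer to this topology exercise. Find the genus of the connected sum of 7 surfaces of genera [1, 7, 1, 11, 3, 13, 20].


Genus is additive under connected sum of orientable surfaces.
g = 1 + 7 + 1 + 11 + 3 + 13 + 20 = 56

56


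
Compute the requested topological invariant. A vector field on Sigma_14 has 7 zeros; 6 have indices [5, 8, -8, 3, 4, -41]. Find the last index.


Poincare-Hopf: sum of indices = chi(M).
chi(Sigma_14) = 2 - 2*14 = -26.
Sum of known indices = -29.
x = chi - (sum known) = -26 - (-29) = 3

3


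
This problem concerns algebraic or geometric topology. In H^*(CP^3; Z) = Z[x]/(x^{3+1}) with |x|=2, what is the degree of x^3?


|x| = 2 in H^*(CP^n).
|x^3| = 3 * |x| = 3 * 2 = 6

6


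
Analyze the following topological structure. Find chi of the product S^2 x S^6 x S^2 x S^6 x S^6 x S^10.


chi is multiplicative: chi(X x Y) = chi(X) chi(Y).
Each even-dim sphere has chi = 2. There are 6 factors.
chi = 2^6 = 64

64


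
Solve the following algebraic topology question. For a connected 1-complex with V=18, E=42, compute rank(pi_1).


For a connected graph: rank(pi_1) = b_1 = E - V + 1 = 1 - chi.
chi = V - E = 18 - 42 = -24.
rank = 1 - (-24) = 42 - 18 + 1 = 25

25


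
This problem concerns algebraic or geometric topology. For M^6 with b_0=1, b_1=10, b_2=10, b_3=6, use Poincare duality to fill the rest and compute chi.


By Poincare duality b_k = b_{6-k}, so full Betti numbers: b_0=1, b_1=10, b_2=10, b_3=6, b_4=10, b_5=10, b_6=1.
chi = sum (-1)^k b_k = -4

-4


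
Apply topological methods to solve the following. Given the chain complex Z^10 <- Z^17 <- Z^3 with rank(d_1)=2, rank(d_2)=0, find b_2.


rank H_k = rank(ker d_k) - rank(im d_{k+1}).
rank(ker d_2) = rank(C_2) - rank(d_2) = 3 - 0 = 3.
rank(im d_{2+1}) = 0.
rank H_2 = 3 - 0 = 3

3


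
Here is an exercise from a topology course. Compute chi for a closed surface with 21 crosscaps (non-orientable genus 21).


For a non-orientable closed surface with k crosscaps: chi = 2 - k.
Here k = 21.
chi = 2 - 21 = -19

-19


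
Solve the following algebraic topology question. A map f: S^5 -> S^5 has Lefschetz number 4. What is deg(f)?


L(f) = 1 + (-1)^5 deg(f) on S^5.
4 = 1 + (-1)^5 * deg(f)
(-1)^5 * deg(f) = 3
deg(f) = -3

-3


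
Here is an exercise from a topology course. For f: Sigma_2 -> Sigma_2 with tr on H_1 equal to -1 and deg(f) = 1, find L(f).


L(f) = tr(f_0*) - tr(f_1*) + tr(f_2*).
= 1 - (-1) + (1)
= 3

3


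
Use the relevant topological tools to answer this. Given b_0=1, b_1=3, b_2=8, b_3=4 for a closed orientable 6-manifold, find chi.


By Poincare duality b_k = b_{6-k}, so full Betti numbers: b_0=1, b_1=3, b_2=8, b_3=4, b_4=8, b_5=3, b_6=1.
chi = sum (-1)^k b_k = 8

8


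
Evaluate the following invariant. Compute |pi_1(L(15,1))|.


pi_1(L(p,q)) = Z/pZ for any q coprime to p.
|pi_1(L(15,1))| = 15

15


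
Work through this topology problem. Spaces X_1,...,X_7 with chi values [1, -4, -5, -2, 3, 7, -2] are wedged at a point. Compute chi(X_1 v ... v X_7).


chi(A v B) = chi(A) + chi(B) - 1 (one point identified).
For 7 spaces: chi = (sum chi_i) - (7 - 1).
sum = -2; chi = -2 - 6 = -8

-8


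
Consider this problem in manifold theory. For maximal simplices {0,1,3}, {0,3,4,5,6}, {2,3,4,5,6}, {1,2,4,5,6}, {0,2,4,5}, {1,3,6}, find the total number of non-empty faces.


Each maximal simplex on m vertices has 2^m - 1 nonempty faces.
Take the union (dedupe shared faces).
Total distinct faces = 71

71


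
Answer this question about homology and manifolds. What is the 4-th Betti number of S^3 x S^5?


Each S^d has Poincare polynomial 1 + t^d.
The product S^3 x S^5 has Poincare polynomial prod(1+t^d_i).
Expanding: b_0=1, b_3=1, b_5=1, b_8=1.
b_4 = 0

0


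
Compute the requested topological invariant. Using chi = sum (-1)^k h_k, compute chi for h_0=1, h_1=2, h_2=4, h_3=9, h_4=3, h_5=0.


Handles of index k contribute (-1)^k to chi (same as CW cells).
chi = (1) + (-2) + (4) + (-9) + (3) + (0) = -3

-3


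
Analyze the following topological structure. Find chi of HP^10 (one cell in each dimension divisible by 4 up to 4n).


HP^10 has one cell in each dimension 0, 4, ..., 4*10 (10+1 cells, all even-dim).
chi = 10 + 1 = 11

11


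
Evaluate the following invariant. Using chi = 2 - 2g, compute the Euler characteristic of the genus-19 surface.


For a closed orientable surface of genus g: chi = 2 - 2g.
Here g = 19.
chi = 2 - 2*19 = 2 - 38 = -36

-36


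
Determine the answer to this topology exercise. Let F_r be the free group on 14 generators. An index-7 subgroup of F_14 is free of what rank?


Nielsen-Schreier: an index-n subgroup of F_r is free of rank 1 + n(r-1).
Equivalently: chi(cover) = n*chi(base); chi(vee_r S^1) = 1 - 14 = -13.
chi(E) = 7*(-13) = -91; rank = 1 - chi(E) = 1 - (-91) = 92.
rank = 1 + 7*(14-1) = 1 + 91 = 92

92


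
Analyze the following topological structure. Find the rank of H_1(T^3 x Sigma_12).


pi_1(A x B) = pi_1(A) x pi_1(B); rank of abelianization = b_1.
b_1(T^3) = 3, b_1(Sigma_12) = 2*12 = 24.
b_1(product) = 3 + 24 = 27

27


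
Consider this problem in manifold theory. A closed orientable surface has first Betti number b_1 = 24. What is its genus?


For a closed orientable surface: b_1 = 2g.
24 = 2g
g = 24 / 2 = 12

12


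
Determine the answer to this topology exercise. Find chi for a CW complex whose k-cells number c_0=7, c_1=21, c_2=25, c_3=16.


chi = sum_k (-1)^k c_k.
= (-1)^0*7 + (-1)^1*21 + (-1)^2*25 + (-1)^3*16
= (7) + (-21) + (25) + (-16)
= -5

-5


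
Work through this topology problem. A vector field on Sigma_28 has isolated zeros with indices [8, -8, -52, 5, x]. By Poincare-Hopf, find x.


Poincare-Hopf: sum of indices = chi(M).
chi(Sigma_28) = 2 - 2*28 = -54.
Sum of known indices = -47.
x = chi - (sum known) = -54 - (-47) = -7

-7


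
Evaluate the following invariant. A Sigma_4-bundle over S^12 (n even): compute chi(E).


chi(S^12) = 2 (n even), chi(Sigma_4) = 2 - 2*4 = -6.
chi(E) = 2 * (-6) = -12

-12


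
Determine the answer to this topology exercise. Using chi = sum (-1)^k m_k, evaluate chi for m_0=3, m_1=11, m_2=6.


Morse theory: chi(M) = sum_k (-1)^k m_k where m_k = #(index-k critical points).
= (3) + (-11) + (6) = -2

-2


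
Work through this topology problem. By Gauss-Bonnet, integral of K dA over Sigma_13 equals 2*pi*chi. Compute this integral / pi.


Gauss-Bonnet: integral K dA = 2*pi*chi(M).
chi(Sigma_13) = 2 - 2*13 = -24.
(integral K dA)/pi = 2*chi = 2*(-24) = -48

-48


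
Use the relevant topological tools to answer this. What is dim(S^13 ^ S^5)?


S^m ^ S^n = S^{m+n}.
k = 13 + 5 = 18

18


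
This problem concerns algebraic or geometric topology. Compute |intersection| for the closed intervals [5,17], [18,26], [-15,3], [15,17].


Intersection = [max(a_i), min(b_i)] = [18, 3].
Since 18 > 3, the intersection is empty.
Length = 0

0


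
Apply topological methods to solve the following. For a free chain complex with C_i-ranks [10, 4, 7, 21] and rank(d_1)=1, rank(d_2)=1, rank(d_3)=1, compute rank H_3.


rank H_k = rank(ker d_k) - rank(im d_{k+1}).
rank(ker d_3) = rank(C_3) - rank(d_3) = 21 - 1 = 20.
rank(im d_{3+1}) = 0.
rank H_3 = 20 - 0 = 20

20


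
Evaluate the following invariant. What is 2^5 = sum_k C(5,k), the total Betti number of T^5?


b_k(T^5) = C(5,k), so the sum over k is sum_k C(5,k) = 2^5.
Total = 2^5 = 32

32


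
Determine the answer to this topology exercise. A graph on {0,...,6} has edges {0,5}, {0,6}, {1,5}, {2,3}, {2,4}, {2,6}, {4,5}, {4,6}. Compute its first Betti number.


b_1 = E - V + (number of components).
E = 8, V = 7, components = 1.
b_1 = 8 - 7 + 1 = 2

2


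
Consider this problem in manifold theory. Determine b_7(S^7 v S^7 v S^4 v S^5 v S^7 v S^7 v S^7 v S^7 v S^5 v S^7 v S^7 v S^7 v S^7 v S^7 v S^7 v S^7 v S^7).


For a wedge of spheres, H_k (k>0) is free on one generator per sphere of dimension k.
Spheres of dimension 7: count = 14.
b_7 = 14

14


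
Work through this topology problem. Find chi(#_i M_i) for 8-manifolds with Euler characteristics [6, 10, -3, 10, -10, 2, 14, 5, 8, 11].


For n-manifolds: chi(A#B) = chi(A) + chi(B) - chi(S^8).
chi(S^8) = 1 + (-1)^8 = 2.
chi(#) = (sum chi_i) - (10-1)*chi(S^8) = 53 - 9*2 = 35

35


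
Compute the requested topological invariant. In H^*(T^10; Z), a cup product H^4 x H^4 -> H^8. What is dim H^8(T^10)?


Cup product: H^p x H^q -> H^{p+q}; here p+q = 4+4 = 8.
rank H^k(T^n) = C(n,k).
C(10,8) = 45

45


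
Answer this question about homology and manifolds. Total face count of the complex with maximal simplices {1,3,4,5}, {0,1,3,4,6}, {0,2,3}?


Each maximal simplex on m vertices has 2^m - 1 nonempty faces.
Take the union (dedupe shared faces).
Total distinct faces = 43

43


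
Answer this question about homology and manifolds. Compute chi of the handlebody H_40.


A genus-g handlebody deformation retracts to a wedge of g circles.
chi(vee_g S^1) = 1 - g.
chi(H_40) = 1 - 40 = -39

-39


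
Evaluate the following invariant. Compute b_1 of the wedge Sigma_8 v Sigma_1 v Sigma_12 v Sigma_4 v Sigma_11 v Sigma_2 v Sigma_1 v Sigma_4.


For a wedge X v Y: reduced H_k(X v Y) = H_k(X) + H_k(Y).
Each Sigma_g contributes b_1 = 2g.
b_1 = 16 + 2 + 24 + 8 + 22 + 4 + 2 + 8 = 86

86


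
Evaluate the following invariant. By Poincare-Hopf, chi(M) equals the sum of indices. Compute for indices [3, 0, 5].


Poincare-Hopf: chi(M) = sum of indices of zeros.
chi = (3) + (0) + (5) = 8

8


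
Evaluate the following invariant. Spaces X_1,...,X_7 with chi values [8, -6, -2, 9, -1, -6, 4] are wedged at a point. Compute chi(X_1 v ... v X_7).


chi(A v B) = chi(A) + chi(B) - 1 (one point identified).
For 7 spaces: chi = (sum chi_i) - (7 - 1).
sum = 6; chi = 6 - 6 = 0

0


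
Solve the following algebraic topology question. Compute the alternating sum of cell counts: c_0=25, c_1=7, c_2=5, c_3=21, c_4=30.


chi = sum_k (-1)^k c_k.
= (-1)^0*25 + (-1)^1*7 + (-1)^2*5 + (-1)^3*21 + (-1)^4*30
= (25) + (-7) + (5) + (-21) + (30)
= 32

32


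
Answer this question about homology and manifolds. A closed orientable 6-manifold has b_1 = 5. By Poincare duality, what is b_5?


Poincare duality for closed orientable n-manifolds: b_k = b_{n-k}.
Here n = 6, so b_5 = b_1 = 5

5


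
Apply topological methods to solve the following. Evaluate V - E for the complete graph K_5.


K_5: V = 5, E = C(5,2) = 10.
chi = V - E = 5 - 10 = -5

-5


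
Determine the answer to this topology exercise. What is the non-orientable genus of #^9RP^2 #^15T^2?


Since a >= 1, the sum is non-orientable; each T^2 can be replaced by RP^2 # RP^2 (since T^2#RP^2 = 3RP^2).
Total crosscaps k = 9 + 2*15 = 39.
Check via chi: chi = 9*1 + 15*0 - (9+15-1)*2 = -37 = 2 - k = -37. Consistent.

39


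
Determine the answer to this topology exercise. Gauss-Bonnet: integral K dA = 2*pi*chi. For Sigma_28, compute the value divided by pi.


Gauss-Bonnet: integral K dA = 2*pi*chi(M).
chi(Sigma_28) = 2 - 2*28 = -54.
(integral K dA)/pi = 2*chi = 2*(-54) = -108

-108


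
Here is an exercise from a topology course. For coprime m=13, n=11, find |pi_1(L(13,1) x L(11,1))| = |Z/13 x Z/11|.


pi_1(X x Y) = pi_1(X) x pi_1(Y).
pi_1(L(13,1)) = Z/13, pi_1(L(11,1)) = Z/11.
|Z/13 x Z/11| = 13 * 11 = 143

143


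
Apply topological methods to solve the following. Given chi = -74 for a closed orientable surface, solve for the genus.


chi = 2 - 2g for closed orientable surfaces.
-74 = 2 - 2g
2g = 2 - (-74) = 76
g = 38

38


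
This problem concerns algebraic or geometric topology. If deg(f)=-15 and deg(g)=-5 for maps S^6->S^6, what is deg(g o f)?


Degree is multiplicative under composition: deg(g o f) = deg(g) * deg(f).
= -5 * -15 = 75

75


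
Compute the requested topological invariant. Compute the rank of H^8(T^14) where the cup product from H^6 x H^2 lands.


Cup product: H^p x H^q -> H^{p+q}; here p+q = 6+2 = 8.
rank H^k(T^n) = C(n,k).
C(14,8) = 3003

3003


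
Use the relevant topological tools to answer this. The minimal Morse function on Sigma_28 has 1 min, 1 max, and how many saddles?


A perfect Morse function has m_k = b_k.
For Sigma_28: b_0=1, b_1=2g=56, b_2=1.
Saddles m_1 = 2g = 56

56


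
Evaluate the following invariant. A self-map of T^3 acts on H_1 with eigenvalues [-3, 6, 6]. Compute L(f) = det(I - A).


For a torus self-map: L(f) = det(I - A) where A acts on H_1.
L(f) = (1--3) * (1-6) * (1-6) = 4 * -5 * -5 = 100

100
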